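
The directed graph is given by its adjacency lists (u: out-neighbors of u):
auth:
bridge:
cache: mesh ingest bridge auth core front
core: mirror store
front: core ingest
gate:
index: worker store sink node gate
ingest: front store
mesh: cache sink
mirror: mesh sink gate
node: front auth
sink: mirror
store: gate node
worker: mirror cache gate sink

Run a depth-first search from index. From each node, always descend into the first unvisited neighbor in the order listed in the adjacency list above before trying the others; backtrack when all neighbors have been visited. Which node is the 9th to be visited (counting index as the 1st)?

store

Visit index
index → worker
worker → mirror
mirror → mesh
mesh → cache
cache → ingest
ingest → front
front → core
core → store
store → gate
store → node
node → auth
cache → bridge
mesh → sink

Visit order: index, worker, mirror, mesh, cache, ingest, front, core, store, gate, node, auth, bridge, sink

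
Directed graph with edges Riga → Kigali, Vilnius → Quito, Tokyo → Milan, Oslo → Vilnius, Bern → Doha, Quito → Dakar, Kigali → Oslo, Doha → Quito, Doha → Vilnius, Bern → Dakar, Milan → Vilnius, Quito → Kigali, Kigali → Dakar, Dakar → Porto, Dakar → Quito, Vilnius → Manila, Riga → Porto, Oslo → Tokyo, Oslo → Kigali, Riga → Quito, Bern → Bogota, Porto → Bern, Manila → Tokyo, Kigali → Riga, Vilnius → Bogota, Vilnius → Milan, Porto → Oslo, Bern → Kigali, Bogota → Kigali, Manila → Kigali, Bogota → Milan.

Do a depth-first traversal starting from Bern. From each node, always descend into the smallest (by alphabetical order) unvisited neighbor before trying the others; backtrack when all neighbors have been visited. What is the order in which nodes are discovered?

Visit Bern
Bern → Bogota
Bogota → Kigali
Kigali → Dakar
Dakar → Porto
Porto → Oslo
Oslo → Tokyo
Tokyo → Milan
Milan → Vilnius
Vilnius → Manila
Vilnius → Quito
Kigali → Riga
Bern → Doha

Bern → Bogota → Kigali → Dakar → Porto → Oslo → Tokyo → Milan → Vilnius → Manila → Quito → Riga → Doha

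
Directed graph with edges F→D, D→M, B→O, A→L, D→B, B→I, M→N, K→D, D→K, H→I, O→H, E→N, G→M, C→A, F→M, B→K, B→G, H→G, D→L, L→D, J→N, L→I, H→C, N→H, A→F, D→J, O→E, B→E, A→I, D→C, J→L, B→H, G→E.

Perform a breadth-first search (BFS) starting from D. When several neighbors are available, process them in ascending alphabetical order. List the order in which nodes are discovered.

D B C J K L M E G H I O A N F

Visit D; enqueue B, C, J, K, L, M → queue [B, C, J, K, L, M]
Visit B; enqueue E, G, H, I, O → queue [C, J, K, L, M, E, G, H, I, O]
Visit C; enqueue A → queue [J, K, L, M, E, G, H, I, O, A]
Visit J; enqueue N → queue [K, L, M, E, G, H, I, O, A, N]
Visit K → queue [L, M, E, G, H, I, O, A, N]
Visit L → queue [M, E, G, H, I, O, A, N]
Visit M → queue [E, G, H, I, O, A, N]
Visit E → queue [G, H, I, O, A, N]
Visit G → queue [H, I, O, A, N]
Visit H → queue [I, O, A, N]
Visit I → queue [O, A, N]
Visit O → queue [A, N]
Visit A; enqueue F → queue [N, F]
Visit N → queue [F]
Visit F → queue []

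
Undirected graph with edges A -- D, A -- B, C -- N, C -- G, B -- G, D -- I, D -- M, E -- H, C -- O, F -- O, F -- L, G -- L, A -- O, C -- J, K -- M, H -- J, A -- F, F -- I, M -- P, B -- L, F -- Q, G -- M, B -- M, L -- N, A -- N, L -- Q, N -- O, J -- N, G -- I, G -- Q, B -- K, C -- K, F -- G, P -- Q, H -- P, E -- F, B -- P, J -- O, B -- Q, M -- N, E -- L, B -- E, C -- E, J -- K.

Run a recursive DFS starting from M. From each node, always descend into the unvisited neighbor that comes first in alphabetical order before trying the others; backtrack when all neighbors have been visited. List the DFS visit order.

M B A D I F E C G L N J H P Q K O

Visit M
M → B
B → A
A → D
D → I
I → F
F → E
E → C
C → G
G → L
L → N
N → J
J → H
H → P
P → Q
J → K
J → O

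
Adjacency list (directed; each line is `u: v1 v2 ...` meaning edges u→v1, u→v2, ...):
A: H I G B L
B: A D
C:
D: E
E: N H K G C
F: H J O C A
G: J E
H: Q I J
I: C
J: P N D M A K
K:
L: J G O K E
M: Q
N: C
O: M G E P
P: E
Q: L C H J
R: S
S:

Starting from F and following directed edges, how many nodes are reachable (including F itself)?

BFS from F visits: F, A, C, H, J, O, B, G, I, L, Q, D, K, M, N, P, E
Reachable nodes: 17 of 19 total.

17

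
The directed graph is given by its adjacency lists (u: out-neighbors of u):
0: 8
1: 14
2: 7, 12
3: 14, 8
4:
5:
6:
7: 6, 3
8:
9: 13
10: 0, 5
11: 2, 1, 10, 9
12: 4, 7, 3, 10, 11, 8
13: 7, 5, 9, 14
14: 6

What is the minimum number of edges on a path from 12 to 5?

Level 0: 12
Level 1: 3, 4, 7, 8, 10, 11
Level 2: 0, 1, 2, 5, 6, 9, 14
Level 3: 13
5 first appears at level 2.

2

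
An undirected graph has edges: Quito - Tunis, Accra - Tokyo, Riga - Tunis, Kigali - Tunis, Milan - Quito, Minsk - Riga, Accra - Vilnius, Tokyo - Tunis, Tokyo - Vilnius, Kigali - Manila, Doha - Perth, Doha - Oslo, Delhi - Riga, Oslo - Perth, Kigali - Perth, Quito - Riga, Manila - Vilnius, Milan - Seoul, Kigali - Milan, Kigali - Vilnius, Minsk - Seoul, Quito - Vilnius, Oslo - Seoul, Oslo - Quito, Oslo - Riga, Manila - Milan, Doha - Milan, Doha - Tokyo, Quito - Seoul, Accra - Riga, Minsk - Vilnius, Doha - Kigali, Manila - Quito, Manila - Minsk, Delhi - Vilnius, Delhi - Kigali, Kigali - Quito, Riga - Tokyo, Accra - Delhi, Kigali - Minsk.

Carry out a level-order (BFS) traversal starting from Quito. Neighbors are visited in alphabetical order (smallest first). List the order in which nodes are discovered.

Visit Quito; enqueue Kigali, Manila, Milan, Oslo, Riga, Seoul, Tunis, Vilnius → queue [Kigali, Manila, Milan, Oslo, Riga, Seoul, Tunis, Vilnius]
Visit Kigali; enqueue Delhi, Doha, Minsk, Perth → queue [Manila, Milan, Oslo, Riga, Seoul, Tunis, Vilnius, Delhi, Doha, Minsk, Perth]
Visit Manila → queue [Milan, Oslo, Riga, Seoul, Tunis, Vilnius, Delhi, Doha, Minsk, Perth]
Visit Milan → queue [Oslo, Riga, Seoul, Tunis, Vilnius, Delhi, Doha, Minsk, Perth]
Visit Oslo → queue [Riga, Seoul, Tunis, Vilnius, Delhi, Doha, Minsk, Perth]
Visit Riga; enqueue Accra, Tokyo → queue [Seoul, Tunis, Vilnius, Delhi, Doha, Minsk, Perth, Accra, Tokyo]
Visit Seoul → queue [Tunis, Vilnius, Delhi, Doha, Minsk, Perth, Accra, Tokyo]
Visit Tunis → queue [Vilnius, Delhi, Doha, Minsk, Perth, Accra, Tokyo]
Visit Vilnius → queue [Delhi, Doha, Minsk, Perth, Accra, Tokyo]
Visit Delhi → queue [Doha, Minsk, Perth, Accra, Tokyo]
Visit Doha → queue [Minsk, Perth, Accra, Tokyo]
Visit Minsk → queue [Perth, Accra, Tokyo]
Visit Perth → queue [Accra, Tokyo]
Visit Accra → queue [Tokyo]
Visit Tokyo → queue []

Quito, Kigali, Manila, Milan, Oslo, Riga, Seoul, Tunis, Vilnius, Delhi, Doha, Minsk, Perth, Accra, Tokyo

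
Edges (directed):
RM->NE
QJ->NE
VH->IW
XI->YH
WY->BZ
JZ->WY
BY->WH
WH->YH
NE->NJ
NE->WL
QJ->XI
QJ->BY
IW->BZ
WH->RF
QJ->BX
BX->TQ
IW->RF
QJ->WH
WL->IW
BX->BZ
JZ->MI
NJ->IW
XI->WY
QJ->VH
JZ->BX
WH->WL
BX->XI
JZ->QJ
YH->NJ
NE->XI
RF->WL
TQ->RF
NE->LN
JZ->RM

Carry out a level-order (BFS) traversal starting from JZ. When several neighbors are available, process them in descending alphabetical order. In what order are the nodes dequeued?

JZ, WY, RM, QJ, MI, BX, BZ, NE, XI, WH, VH, BY, TQ, WL, NJ, LN, YH, RF, IW

Visit JZ; enqueue WY, RM, QJ, MI, BX → queue [WY, RM, QJ, MI, BX]
Visit WY; enqueue BZ → queue [RM, QJ, MI, BX, BZ]
Visit RM; enqueue NE → queue [QJ, MI, BX, BZ, NE]
Visit QJ; enqueue XI, WH, VH, BY → queue [MI, BX, BZ, NE, XI, WH, VH, BY]
Visit MI → queue [BX, BZ, NE, XI, WH, VH, BY]
Visit BX; enqueue TQ → queue [BZ, NE, XI, WH, VH, BY, TQ]
Visit BZ → queue [NE, XI, WH, VH, BY, TQ]
Visit NE; enqueue WL, NJ, LN → queue [XI, WH, VH, BY, TQ, WL, NJ, LN]
Visit XI; enqueue YH → queue [WH, VH, BY, TQ, WL, NJ, LN, YH]
Visit WH; enqueue RF → queue [VH, BY, TQ, WL, NJ, LN, YH, RF]
Visit VH; enqueue IW → queue [BY, TQ, WL, NJ, LN, YH, RF, IW]
Visit BY → queue [TQ, WL, NJ, LN, YH, RF, IW]
Visit TQ → queue [WL, NJ, LN, YH, RF, IW]
Visit WL → queue [NJ, LN, YH, RF, IW]
Visit NJ → queue [LN, YH, RF, IW]
Visit LN → queue [YH, RF, IW]
Visit YH → queue [RF, IW]
Visit RF → queue [IW]
Visit IW → queue []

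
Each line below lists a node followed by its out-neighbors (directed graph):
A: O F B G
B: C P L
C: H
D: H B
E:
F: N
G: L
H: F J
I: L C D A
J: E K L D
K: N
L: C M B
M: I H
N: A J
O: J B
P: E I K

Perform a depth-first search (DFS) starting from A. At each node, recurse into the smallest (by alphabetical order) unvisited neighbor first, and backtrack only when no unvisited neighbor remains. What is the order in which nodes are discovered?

A, B, C, H, F, N, J, D, E, K, L, M, I, P, G, O

Visit A
A → B
B → C
C → H
H → F
F → N
N → J
J → D
J → E
J → K
J → L
L → M
M → I
B → P
A → G
A → O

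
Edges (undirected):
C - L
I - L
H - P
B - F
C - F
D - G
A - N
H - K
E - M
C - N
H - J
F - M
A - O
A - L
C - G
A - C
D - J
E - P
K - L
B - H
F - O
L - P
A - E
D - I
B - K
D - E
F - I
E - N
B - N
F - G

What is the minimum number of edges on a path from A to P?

Level 0: A
Level 1: C, E, L, N, O
Level 2: B, D, F, G, I, K, M, P
Level 3: H, J
P first appears at level 2.

2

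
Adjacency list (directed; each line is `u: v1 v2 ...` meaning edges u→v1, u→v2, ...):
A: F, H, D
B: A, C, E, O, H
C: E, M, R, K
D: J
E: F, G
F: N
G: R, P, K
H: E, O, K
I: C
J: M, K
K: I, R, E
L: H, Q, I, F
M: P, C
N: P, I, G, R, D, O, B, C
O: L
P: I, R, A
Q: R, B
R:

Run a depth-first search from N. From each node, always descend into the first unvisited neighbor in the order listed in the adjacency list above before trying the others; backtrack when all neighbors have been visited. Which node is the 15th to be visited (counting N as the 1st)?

Q

Visit N
N → P
P → I
I → C
C → E
E → F
E → G
G → R
G → K
C → M
P → A
A → H
H → O
O → L
L → Q
Q → B
A → D
D → J

Visit order: N, P, I, C, E, F, G, R, K, M, A, H, O, L, Q, B, D, J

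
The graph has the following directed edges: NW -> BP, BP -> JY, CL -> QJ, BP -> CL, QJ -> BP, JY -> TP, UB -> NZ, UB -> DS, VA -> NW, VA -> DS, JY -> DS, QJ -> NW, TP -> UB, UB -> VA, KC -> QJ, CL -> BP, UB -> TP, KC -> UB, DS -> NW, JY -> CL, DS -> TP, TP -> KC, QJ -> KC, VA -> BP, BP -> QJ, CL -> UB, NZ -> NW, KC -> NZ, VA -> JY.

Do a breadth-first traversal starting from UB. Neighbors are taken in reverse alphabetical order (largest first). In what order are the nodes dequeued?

Visit UB; enqueue VA, TP, NZ, DS → queue [VA, TP, NZ, DS]
Visit VA; enqueue NW, JY, BP → queue [TP, NZ, DS, NW, JY, BP]
Visit TP; enqueue KC → queue [NZ, DS, NW, JY, BP, KC]
Visit NZ → queue [DS, NW, JY, BP, KC]
Visit DS → queue [NW, JY, BP, KC]
Visit NW → queue [JY, BP, KC]
Visit JY; enqueue CL → queue [BP, KC, CL]
Visit BP; enqueue QJ → queue [KC, CL, QJ]
Visit KC → queue [CL, QJ]
Visit CL → queue [QJ]
Visit QJ → queue []

UB, VA, TP, NZ, DS, NW, JY, BP, KC, CL, QJ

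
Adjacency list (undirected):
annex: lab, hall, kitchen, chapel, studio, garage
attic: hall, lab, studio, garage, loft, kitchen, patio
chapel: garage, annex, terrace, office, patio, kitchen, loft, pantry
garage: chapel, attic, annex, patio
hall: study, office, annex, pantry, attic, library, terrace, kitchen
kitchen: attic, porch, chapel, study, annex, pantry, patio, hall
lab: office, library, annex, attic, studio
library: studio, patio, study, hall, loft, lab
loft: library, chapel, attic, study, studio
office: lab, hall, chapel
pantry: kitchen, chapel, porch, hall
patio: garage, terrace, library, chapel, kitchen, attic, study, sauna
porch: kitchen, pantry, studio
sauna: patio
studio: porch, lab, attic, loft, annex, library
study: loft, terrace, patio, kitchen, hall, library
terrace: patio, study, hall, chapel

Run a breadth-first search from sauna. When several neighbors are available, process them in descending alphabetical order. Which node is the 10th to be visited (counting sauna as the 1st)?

hall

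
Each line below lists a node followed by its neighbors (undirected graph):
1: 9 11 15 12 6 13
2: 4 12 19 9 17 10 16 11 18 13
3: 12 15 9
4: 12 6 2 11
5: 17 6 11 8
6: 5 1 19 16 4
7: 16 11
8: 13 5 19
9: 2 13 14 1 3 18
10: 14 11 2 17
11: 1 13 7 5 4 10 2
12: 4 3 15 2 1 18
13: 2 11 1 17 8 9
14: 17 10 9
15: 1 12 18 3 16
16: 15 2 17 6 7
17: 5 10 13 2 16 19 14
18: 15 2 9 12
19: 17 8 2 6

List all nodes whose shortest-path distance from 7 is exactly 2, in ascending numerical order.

1, 2, 4, 5, 6, 10, 13, 15, 17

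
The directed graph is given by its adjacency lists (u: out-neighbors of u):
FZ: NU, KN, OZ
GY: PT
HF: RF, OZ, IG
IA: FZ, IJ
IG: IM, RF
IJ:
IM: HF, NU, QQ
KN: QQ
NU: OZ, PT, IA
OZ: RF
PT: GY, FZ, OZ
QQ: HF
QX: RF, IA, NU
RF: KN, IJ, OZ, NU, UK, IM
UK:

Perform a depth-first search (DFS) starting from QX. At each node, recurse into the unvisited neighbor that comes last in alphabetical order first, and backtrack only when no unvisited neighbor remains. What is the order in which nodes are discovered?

Visit QX
QX → RF
RF → UK
RF → OZ
RF → NU
NU → PT
PT → GY
PT → FZ
FZ → KN
KN → QQ
QQ → HF
HF → IG
IG → IM
NU → IA
IA → IJ

QX RF UK OZ NU PT GY FZ KN QQ HF IG IM IA IJ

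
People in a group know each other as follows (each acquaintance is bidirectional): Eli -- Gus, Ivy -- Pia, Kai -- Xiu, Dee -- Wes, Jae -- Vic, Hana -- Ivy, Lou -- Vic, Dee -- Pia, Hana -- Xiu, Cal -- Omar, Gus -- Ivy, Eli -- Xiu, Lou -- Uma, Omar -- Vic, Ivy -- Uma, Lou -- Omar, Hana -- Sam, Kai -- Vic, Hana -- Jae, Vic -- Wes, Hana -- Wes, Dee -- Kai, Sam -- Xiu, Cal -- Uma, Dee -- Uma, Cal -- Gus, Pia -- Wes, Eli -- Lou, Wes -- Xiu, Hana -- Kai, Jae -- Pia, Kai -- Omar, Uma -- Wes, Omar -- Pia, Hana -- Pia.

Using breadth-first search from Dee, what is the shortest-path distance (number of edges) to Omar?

2

Level 0: Dee
Level 1: Kai, Pia, Uma, Wes
Level 2: Cal, Hana, Ivy, Jae, Lou, Omar, Vic, Xiu
Level 3: Eli, Gus, Sam
Omar first appears at level 2.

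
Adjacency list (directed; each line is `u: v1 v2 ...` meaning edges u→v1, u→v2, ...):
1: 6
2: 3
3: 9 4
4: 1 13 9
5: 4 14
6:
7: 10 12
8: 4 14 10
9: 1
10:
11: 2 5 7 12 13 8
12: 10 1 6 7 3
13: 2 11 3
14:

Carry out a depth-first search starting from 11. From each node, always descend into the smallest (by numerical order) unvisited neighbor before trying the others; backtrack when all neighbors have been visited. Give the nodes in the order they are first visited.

Visit 11
11 → 2
2 → 3
3 → 4
4 → 1
1 → 6
4 → 9
4 → 13
11 → 5
5 → 14
11 → 7
7 → 10
7 → 12
11 → 8

11, 2, 3, 4, 1, 6, 9, 13, 5, 14, 7, 10, 12, 8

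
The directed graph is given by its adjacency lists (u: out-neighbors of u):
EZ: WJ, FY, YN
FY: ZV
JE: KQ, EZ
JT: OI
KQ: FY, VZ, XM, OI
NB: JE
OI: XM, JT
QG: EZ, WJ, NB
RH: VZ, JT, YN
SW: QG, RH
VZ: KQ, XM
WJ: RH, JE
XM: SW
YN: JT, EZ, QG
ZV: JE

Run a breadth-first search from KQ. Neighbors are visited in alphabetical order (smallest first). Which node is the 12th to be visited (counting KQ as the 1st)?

Visit KQ; enqueue FY, OI, VZ, XM → queue [FY, OI, VZ, XM]
Visit FY; enqueue ZV → queue [OI, VZ, XM, ZV]
Visit OI; enqueue JT → queue [VZ, XM, ZV, JT]
Visit VZ → queue [XM, ZV, JT]
Visit XM; enqueue SW → queue [ZV, JT, SW]
Visit ZV; enqueue JE → queue [JT, SW, JE]
Visit JT → queue [SW, JE]
Visit SW; enqueue QG, RH → queue [JE, QG, RH]
Visit JE; enqueue EZ → queue [QG, RH, EZ]
Visit QG; enqueue NB, WJ → queue [RH, EZ, NB, WJ]
Visit RH; enqueue YN → queue [EZ, NB, WJ, YN]
Visit EZ → queue [NB, WJ, YN]
Visit NB → queue [WJ, YN]
Visit WJ → queue [YN]
Visit YN → queue []

Visit order: KQ, FY, OI, VZ, XM, ZV, JT, SW, JE, QG, RH, EZ, NB, WJ, YN

EZ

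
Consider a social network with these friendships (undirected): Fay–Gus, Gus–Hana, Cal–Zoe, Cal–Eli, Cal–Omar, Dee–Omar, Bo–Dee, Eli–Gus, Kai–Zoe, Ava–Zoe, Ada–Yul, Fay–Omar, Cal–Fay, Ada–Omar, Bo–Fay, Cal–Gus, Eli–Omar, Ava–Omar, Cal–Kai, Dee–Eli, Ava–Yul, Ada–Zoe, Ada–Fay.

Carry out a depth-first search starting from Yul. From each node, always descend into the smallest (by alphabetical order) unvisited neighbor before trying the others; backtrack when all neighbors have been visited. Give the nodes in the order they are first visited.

Visit Yul
Yul → Ada
Ada → Fay
Fay → Bo
Bo → Dee
Dee → Eli
Eli → Cal
Cal → Gus
Gus → Hana
Cal → Kai
Kai → Zoe
Zoe → Ava
Ava → Omar

Yul, Ada, Fay, Bo, Dee, Eli, Cal, Gus, Hana, Kai, Zoe, Ava, Omar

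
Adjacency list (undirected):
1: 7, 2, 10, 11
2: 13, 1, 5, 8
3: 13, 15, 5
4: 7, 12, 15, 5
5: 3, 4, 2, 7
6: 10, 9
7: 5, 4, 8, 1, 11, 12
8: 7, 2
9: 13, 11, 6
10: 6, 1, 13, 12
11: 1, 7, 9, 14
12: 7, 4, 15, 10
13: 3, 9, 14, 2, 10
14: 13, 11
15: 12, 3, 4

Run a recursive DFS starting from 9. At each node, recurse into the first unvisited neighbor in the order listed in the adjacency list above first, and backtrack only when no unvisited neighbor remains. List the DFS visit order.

Visit 9
9 → 13
13 → 3
3 → 15
15 → 12
12 → 7
7 → 5
5 → 4
5 → 2
2 → 1
1 → 10
10 → 6
1 → 11
11 → 14
2 → 8

9, 13, 3, 15, 12, 7, 5, 4, 2, 1, 10, 6, 11, 14, 8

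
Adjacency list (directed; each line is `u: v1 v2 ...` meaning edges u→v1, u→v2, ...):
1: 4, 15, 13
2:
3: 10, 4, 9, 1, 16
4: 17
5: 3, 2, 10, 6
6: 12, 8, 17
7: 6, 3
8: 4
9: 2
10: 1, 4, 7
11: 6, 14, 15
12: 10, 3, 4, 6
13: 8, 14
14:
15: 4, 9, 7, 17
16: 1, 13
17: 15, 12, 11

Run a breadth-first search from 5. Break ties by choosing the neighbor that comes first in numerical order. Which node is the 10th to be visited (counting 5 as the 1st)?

8

Visit 5; enqueue 2, 3, 6, 10 → queue [2, 3, 6, 10]
Visit 2 → queue [3, 6, 10]
Visit 3; enqueue 1, 4, 9, 16 → queue [6, 10, 1, 4, 9, 16]
Visit 6; enqueue 8, 12, 17 → queue [10, 1, 4, 9, 16, 8, 12, 17]
Visit 10; enqueue 7 → queue [1, 4, 9, 16, 8, 12, 17, 7]
Visit 1; enqueue 13, 15 → queue [4, 9, 16, 8, 12, 17, 7, 13, 15]
Visit 4 → queue [9, 16, 8, 12, 17, 7, 13, 15]
Visit 9 → queue [16, 8, 12, 17, 7, 13, 15]
Visit 16 → queue [8, 12, 17, 7, 13, 15]
Visit 8 → queue [12, 17, 7, 13, 15]
Visit 12 → queue [17, 7, 13, 15]
Visit 17; enqueue 11 → queue [7, 13, 15, 11]
Visit 7 → queue [13, 15, 11]
Visit 13; enqueue 14 → queue [15, 11, 14]
Visit 15 → queue [11, 14]
Visit 11 → queue [14]
Visit 14 → queue []

Visit order: 5, 2, 3, 6, 10, 1, 4, 9, 16, 8, 12, 17, 7, 13, 15, 11, 14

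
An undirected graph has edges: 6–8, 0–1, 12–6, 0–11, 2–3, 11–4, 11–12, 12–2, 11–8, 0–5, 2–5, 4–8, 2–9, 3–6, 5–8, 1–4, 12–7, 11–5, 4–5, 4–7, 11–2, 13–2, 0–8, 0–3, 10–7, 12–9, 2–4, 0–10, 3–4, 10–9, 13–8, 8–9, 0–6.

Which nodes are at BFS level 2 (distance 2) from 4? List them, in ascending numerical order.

0, 6, 9, 10, 12, 13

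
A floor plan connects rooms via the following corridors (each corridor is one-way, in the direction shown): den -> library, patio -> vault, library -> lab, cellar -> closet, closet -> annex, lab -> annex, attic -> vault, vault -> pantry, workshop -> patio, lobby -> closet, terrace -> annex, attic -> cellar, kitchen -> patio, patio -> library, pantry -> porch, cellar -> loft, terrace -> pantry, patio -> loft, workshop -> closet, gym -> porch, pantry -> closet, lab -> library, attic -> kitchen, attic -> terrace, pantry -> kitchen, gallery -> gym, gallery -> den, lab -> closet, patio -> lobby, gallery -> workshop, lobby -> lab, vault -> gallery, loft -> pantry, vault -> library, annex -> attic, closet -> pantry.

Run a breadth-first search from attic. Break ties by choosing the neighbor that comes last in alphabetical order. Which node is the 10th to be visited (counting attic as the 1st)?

patio

Visit attic; enqueue vault, terrace, kitchen, cellar → queue [vault, terrace, kitchen, cellar]
Visit vault; enqueue pantry, library, gallery → queue [terrace, kitchen, cellar, pantry, library, gallery]
Visit terrace; enqueue annex → queue [kitchen, cellar, pantry, library, gallery, annex]
Visit kitchen; enqueue patio → queue [cellar, pantry, library, gallery, annex, patio]
Visit cellar; enqueue loft, closet → queue [pantry, library, gallery, annex, patio, loft, closet]
Visit pantry; enqueue porch → queue [library, gallery, annex, patio, loft, closet, porch]
Visit library; enqueue lab → queue [gallery, annex, patio, loft, closet, porch, lab]
Visit gallery; enqueue workshop, gym, den → queue [annex, patio, loft, closet, porch, lab, workshop, gym, den]
Visit annex → queue [patio, loft, closet, porch, lab, workshop, gym, den]
Visit patio; enqueue lobby → queue [loft, closet, porch, lab, workshop, gym, den, lobby]
Visit loft → queue [closet, porch, lab, workshop, gym, den, lobby]
Visit closet → queue [porch, lab, workshop, gym, den, lobby]
Visit porch → queue [lab, workshop, gym, den, lobby]
Visit lab → queue [workshop, gym, den, lobby]
Visit workshop → queue [gym, den, lobby]
Visit gym → queue [den, lobby]
Visit den → queue [lobby]
Visit lobby → queue []

Visit order: attic, vault, terrace, kitchen, cellar, pantry, library, gallery, annex, patio, loft, closet, porch, lab, workshop, gym, den, lobby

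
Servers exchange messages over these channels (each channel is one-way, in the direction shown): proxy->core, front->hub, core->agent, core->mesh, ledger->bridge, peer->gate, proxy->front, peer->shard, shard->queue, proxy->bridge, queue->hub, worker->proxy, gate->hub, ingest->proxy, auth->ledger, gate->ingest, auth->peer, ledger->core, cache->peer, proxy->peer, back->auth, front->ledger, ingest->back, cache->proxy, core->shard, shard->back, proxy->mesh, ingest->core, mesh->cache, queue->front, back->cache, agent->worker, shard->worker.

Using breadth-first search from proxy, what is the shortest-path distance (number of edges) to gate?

2

Level 0: proxy
Level 1: bridge, core, front, mesh, peer
Level 2: agent, cache, gate, hub, ledger, shard
Level 3: back, ingest, queue, worker
Level 4: auth
gate first appears at level 2.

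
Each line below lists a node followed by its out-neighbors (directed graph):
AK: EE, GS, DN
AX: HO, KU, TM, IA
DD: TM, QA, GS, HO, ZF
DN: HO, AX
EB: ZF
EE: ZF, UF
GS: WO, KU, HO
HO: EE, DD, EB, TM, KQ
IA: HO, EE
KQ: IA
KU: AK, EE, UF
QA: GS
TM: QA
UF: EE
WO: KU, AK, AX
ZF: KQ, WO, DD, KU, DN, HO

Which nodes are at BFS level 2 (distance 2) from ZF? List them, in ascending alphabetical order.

Level 0: ZF
Level 1: DD, DN, HO, KQ, KU, WO
Level 2: AK, AX, EB, EE, GS, IA, QA, TM, UF

AK, AX, EB, EE, GS, IA, QA, TM, UF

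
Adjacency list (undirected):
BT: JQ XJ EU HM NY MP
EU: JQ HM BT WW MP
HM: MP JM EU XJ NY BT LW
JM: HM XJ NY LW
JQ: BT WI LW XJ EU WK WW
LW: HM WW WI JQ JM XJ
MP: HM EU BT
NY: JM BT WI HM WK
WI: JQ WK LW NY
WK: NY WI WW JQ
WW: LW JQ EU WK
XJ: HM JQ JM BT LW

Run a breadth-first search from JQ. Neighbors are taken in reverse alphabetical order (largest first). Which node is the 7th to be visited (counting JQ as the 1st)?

EU

Visit JQ; enqueue XJ, WW, WK, WI, LW, EU, BT → queue [XJ, WW, WK, WI, LW, EU, BT]
Visit XJ; enqueue JM, HM → queue [WW, WK, WI, LW, EU, BT, JM, HM]
Visit WW → queue [WK, WI, LW, EU, BT, JM, HM]
Visit WK; enqueue NY → queue [WI, LW, EU, BT, JM, HM, NY]
Visit WI → queue [LW, EU, BT, JM, HM, NY]
Visit LW → queue [EU, BT, JM, HM, NY]
Visit EU; enqueue MP → queue [BT, JM, HM, NY, MP]
Visit BT → queue [JM, HM, NY, MP]
Visit JM → queue [HM, NY, MP]
Visit HM → queue [NY, MP]
Visit NY → queue [MP]
Visit MP → queue []

Visit order: JQ, XJ, WW, WK, WI, LW, EU, BT, JM, HM, NY, MP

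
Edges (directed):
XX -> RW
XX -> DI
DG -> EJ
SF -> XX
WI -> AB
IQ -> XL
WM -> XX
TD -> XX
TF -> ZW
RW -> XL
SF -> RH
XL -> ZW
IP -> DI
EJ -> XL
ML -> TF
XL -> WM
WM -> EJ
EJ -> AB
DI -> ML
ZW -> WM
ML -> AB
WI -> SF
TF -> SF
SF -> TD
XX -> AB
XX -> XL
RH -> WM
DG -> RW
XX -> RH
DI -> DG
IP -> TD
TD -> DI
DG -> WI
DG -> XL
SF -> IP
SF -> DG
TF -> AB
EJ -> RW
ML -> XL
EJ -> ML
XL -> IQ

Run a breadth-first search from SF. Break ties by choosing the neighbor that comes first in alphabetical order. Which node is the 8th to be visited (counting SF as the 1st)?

Visit SF; enqueue DG, IP, RH, TD, XX → queue [DG, IP, RH, TD, XX]
Visit DG; enqueue EJ, RW, WI, XL → queue [IP, RH, TD, XX, EJ, RW, WI, XL]
Visit IP; enqueue DI → queue [RH, TD, XX, EJ, RW, WI, XL, DI]
Visit RH; enqueue WM → queue [TD, XX, EJ, RW, WI, XL, DI, WM]
Visit TD → queue [XX, EJ, RW, WI, XL, DI, WM]
Visit XX; enqueue AB → queue [EJ, RW, WI, XL, DI, WM, AB]
Visit EJ; enqueue ML → queue [RW, WI, XL, DI, WM, AB, ML]
Visit RW → queue [WI, XL, DI, WM, AB, ML]
Visit WI → queue [XL, DI, WM, AB, ML]
Visit XL; enqueue IQ, ZW → queue [DI, WM, AB, ML, IQ, ZW]
Visit DI → queue [WM, AB, ML, IQ, ZW]
Visit WM → queue [AB, ML, IQ, ZW]
Visit AB → queue [ML, IQ, ZW]
Visit ML; enqueue TF → queue [IQ, ZW, TF]
Visit IQ → queue [ZW, TF]
Visit ZW → queue [TF]
Visit TF → queue []

Visit order: SF, DG, IP, RH, TD, XX, EJ, RW, WI, XL, DI, WM, AB, ML, IQ, ZW, TF

RW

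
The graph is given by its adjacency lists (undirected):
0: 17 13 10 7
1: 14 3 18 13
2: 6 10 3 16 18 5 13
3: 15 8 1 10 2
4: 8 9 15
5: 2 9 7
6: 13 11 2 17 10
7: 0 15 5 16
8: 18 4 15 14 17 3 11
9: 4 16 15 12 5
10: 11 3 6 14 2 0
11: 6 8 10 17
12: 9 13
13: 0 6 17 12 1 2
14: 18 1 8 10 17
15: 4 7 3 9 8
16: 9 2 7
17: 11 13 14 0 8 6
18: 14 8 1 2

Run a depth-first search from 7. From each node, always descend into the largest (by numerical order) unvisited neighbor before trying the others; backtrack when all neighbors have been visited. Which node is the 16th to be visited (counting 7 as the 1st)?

Visit 7
7 → 16
16 → 9
9 → 15
15 → 8
8 → 18
18 → 14
14 → 17
17 → 13
13 → 12
13 → 6
6 → 11
11 → 10
10 → 3
3 → 2
2 → 5
3 → 1
10 → 0
8 → 4

Visit order: 7, 16, 9, 15, 8, 18, 14, 17, 13, 12, 6, 11, 10, 3, 2, 5, 1, 0, 4

5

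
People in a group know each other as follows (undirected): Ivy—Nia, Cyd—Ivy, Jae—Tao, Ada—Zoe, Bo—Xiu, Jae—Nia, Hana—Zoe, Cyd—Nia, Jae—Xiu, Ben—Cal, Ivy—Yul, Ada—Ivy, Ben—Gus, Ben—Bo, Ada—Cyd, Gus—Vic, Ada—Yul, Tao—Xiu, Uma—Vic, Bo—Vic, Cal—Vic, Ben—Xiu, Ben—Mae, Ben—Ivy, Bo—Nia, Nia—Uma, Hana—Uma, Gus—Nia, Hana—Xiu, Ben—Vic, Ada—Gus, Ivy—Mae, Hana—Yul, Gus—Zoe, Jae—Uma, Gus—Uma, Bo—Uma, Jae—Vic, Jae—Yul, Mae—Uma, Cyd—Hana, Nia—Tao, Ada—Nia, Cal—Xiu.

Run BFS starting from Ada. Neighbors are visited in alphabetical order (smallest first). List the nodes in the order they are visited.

Ada, Cyd, Gus, Ivy, Nia, Yul, Zoe, Hana, Ben, Uma, Vic, Mae, Bo, Jae, Tao, Xiu, Cal

Visit Ada; enqueue Cyd, Gus, Ivy, Nia, Yul, Zoe → queue [Cyd, Gus, Ivy, Nia, Yul, Zoe]
Visit Cyd; enqueue Hana → queue [Gus, Ivy, Nia, Yul, Zoe, Hana]
Visit Gus; enqueue Ben, Uma, Vic → queue [Ivy, Nia, Yul, Zoe, Hana, Ben, Uma, Vic]
Visit Ivy; enqueue Mae → queue [Nia, Yul, Zoe, Hana, Ben, Uma, Vic, Mae]
Visit Nia; enqueue Bo, Jae, Tao → queue [Yul, Zoe, Hana, Ben, Uma, Vic, Mae, Bo, Jae, Tao]
Visit Yul → queue [Zoe, Hana, Ben, Uma, Vic, Mae, Bo, Jae, Tao]
Visit Zoe → queue [Hana, Ben, Uma, Vic, Mae, Bo, Jae, Tao]
Visit Hana; enqueue Xiu → queue [Ben, Uma, Vic, Mae, Bo, Jae, Tao, Xiu]
Visit Ben; enqueue Cal → queue [Uma, Vic, Mae, Bo, Jae, Tao, Xiu, Cal]
Visit Uma → queue [Vic, Mae, Bo, Jae, Tao, Xiu, Cal]
Visit Vic → queue [Mae, Bo, Jae, Tao, Xiu, Cal]
Visit Mae → queue [Bo, Jae, Tao, Xiu, Cal]
Visit Bo → queue [Jae, Tao, Xiu, Cal]
Visit Jae → queue [Tao, Xiu, Cal]
Visit Tao → queue [Xiu, Cal]
Visit Xiu → queue [Cal]
Visit Cal → queue []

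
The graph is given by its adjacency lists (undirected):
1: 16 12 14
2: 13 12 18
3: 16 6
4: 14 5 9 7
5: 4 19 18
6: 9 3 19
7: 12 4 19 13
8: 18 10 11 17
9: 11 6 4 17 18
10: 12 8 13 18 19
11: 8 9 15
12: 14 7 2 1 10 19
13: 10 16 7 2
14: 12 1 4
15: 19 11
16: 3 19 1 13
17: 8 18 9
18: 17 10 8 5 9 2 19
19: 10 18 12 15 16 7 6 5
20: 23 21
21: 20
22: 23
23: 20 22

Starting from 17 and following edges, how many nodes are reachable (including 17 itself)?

BFS from 17 visits: 17, 8, 18, 9, 10, 11, 5, 2, 19, 6, 4, 12, 13, 15, 16, 7, 3, 14, 1
Reachable nodes: 19 of 23 total.

19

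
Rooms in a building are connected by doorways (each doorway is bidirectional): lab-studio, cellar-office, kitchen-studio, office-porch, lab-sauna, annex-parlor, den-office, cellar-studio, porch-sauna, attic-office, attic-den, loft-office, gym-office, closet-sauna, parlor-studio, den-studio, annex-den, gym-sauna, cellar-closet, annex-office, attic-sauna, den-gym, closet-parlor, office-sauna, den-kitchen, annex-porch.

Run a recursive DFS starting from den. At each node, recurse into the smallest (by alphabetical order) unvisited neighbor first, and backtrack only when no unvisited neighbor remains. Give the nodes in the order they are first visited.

den, annex, office, attic, sauna, closet, cellar, studio, kitchen, lab, parlor, gym, porch, loft

Visit den
den → annex
annex → office
office → attic
attic → sauna
sauna → closet
closet → cellar
cellar → studio
studio → kitchen
studio → lab
studio → parlor
sauna → gym
sauna → porch
office → loft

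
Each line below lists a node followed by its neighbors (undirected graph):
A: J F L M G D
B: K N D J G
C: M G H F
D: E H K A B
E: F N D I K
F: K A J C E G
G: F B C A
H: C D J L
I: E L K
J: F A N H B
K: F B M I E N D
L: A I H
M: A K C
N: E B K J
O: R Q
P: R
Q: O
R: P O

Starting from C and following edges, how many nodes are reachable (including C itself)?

14

BFS from C visits: C, M, H, G, F, K, A, L, J, D, B, E, N, I
Reachable nodes: 14 of 18 total.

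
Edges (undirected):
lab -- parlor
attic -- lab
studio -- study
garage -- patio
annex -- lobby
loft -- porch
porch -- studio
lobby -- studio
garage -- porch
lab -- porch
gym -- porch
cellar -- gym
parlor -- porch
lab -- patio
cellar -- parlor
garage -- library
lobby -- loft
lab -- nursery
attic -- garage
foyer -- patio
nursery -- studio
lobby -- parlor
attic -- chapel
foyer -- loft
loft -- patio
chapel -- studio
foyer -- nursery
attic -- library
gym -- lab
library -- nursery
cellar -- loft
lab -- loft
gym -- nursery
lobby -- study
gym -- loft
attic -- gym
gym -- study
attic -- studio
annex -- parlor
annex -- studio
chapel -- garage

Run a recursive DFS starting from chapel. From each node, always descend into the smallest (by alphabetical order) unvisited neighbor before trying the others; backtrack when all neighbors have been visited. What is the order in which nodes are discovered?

Visit chapel
chapel → attic
attic → garage
garage → library
library → nursery
nursery → foyer
foyer → loft
loft → cellar
cellar → gym
gym → lab
lab → parlor
parlor → annex
annex → lobby
lobby → studio
studio → porch
studio → study
lab → patio

chapel → attic → garage → library → nursery → foyer → loft → cellar → gym → lab → parlor → annex → lobby → studio → porch → study → patio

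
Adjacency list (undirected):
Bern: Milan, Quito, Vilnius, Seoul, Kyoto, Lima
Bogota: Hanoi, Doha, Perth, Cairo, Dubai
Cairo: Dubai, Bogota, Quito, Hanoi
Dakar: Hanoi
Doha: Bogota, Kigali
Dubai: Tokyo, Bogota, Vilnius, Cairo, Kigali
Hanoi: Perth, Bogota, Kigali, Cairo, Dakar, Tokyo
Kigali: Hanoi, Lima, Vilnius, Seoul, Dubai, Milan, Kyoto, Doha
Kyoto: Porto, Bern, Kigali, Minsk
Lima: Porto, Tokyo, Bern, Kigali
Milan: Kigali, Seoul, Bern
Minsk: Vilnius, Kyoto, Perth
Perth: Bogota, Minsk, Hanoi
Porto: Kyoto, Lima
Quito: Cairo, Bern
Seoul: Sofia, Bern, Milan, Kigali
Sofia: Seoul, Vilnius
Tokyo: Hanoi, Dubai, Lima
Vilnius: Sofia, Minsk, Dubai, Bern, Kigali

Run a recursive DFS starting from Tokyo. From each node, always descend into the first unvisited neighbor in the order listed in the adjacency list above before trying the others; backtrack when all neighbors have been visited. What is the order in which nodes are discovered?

Tokyo → Hanoi → Perth → Bogota → Doha → Kigali → Lima → Porto → Kyoto → Bern → Milan → Seoul → Sofia → Vilnius → Minsk → Dubai → Cairo → Quito → Dakar

Visit Tokyo
Tokyo → Hanoi
Hanoi → Perth
Perth → Bogota
Bogota → Doha
Doha → Kigali
Kigali → Lima
Lima → Porto
Porto → Kyoto
Kyoto → Bern
Bern → Milan
Milan → Seoul
Seoul → Sofia
Sofia → Vilnius
Vilnius → Minsk
Vilnius → Dubai
Dubai → Cairo
Cairo → Quito
Hanoi → Dakar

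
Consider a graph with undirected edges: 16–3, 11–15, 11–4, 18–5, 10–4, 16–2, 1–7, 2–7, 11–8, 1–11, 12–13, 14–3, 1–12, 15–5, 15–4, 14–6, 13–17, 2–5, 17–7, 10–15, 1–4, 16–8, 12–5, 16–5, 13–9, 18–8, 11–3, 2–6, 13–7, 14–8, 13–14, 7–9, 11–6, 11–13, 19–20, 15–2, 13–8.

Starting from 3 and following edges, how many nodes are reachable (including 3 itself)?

18

BFS from 3 visits: 3, 16, 14, 11, 8, 5, 2, 13, 6, 15, 4, 1, 18, 12, 7, 17, 9, 10
Reachable nodes: 18 of 20 total.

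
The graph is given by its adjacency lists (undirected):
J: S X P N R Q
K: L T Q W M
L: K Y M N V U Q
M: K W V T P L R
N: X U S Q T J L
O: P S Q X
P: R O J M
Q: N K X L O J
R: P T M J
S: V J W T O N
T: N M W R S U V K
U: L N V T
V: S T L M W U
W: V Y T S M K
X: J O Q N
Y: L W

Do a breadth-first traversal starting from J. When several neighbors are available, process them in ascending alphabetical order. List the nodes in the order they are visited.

J, N, P, Q, R, S, X, L, T, U, M, O, K, V, W, Y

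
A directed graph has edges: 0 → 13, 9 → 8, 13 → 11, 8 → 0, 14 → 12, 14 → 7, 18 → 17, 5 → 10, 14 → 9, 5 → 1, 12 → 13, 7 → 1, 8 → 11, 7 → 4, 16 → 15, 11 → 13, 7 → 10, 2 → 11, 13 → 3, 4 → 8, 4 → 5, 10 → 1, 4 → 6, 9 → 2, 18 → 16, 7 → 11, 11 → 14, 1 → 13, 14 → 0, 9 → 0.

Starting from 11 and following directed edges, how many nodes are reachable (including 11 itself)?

BFS from 11 visits: 11, 13, 14, 3, 0, 7, 9, 12, 1, 4, 10, 2, 8, 5, 6
Reachable nodes: 15 of 19 total.

15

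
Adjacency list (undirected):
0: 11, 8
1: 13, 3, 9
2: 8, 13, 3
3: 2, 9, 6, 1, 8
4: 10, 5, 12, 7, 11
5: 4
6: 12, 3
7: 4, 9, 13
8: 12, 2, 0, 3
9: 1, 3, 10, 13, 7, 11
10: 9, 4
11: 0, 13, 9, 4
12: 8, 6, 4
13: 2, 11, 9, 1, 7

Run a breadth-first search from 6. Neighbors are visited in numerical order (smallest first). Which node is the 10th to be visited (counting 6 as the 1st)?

Visit 6; enqueue 3, 12 → queue [3, 12]
Visit 3; enqueue 1, 2, 8, 9 → queue [12, 1, 2, 8, 9]
Visit 12; enqueue 4 → queue [1, 2, 8, 9, 4]
Visit 1; enqueue 13 → queue [2, 8, 9, 4, 13]
Visit 2 → queue [8, 9, 4, 13]
Visit 8; enqueue 0 → queue [9, 4, 13, 0]
Visit 9; enqueue 7, 10, 11 → queue [4, 13, 0, 7, 10, 11]
Visit 4; enqueue 5 → queue [13, 0, 7, 10, 11, 5]
Visit 13 → queue [0, 7, 10, 11, 5]
Visit 0 → queue [7, 10, 11, 5]
Visit 7 → queue [10, 11, 5]
Visit 10 → queue [11, 5]
Visit 11 → queue [5]
Visit 5 → queue []

Visit order: 6, 3, 12, 1, 2, 8, 9, 4, 13, 0, 7, 10, 11, 5

0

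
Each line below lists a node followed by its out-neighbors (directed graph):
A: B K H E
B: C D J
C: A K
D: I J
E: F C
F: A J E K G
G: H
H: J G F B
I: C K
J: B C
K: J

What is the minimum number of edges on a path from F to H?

2

Level 0: F
Level 1: A, E, G, J, K
Level 2: B, C, H
Level 3: D
Level 4: I
H first appears at level 2.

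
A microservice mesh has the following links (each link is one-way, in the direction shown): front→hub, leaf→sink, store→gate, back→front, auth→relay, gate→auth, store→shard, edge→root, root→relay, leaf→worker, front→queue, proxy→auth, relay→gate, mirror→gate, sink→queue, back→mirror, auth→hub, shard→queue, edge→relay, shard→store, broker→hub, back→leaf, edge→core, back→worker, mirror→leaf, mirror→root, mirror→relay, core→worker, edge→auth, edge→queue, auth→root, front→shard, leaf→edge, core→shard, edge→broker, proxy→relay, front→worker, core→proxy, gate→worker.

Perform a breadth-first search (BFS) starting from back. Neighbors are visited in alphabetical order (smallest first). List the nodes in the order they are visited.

Visit back; enqueue front, leaf, mirror, worker → queue [front, leaf, mirror, worker]
Visit front; enqueue hub, queue, shard → queue [leaf, mirror, worker, hub, queue, shard]
Visit leaf; enqueue edge, sink → queue [mirror, worker, hub, queue, shard, edge, sink]
Visit mirror; enqueue gate, relay, root → queue [worker, hub, queue, shard, edge, sink, gate, relay, root]
Visit worker → queue [hub, queue, shard, edge, sink, gate, relay, root]
Visit hub → queue [queue, shard, edge, sink, gate, relay, root]
Visit queue → queue [shard, edge, sink, gate, relay, root]
Visit shard; enqueue store → queue [edge, sink, gate, relay, root, store]
Visit edge; enqueue auth, broker, core → queue [sink, gate, relay, root, store, auth, broker, core]
Visit sink → queue [gate, relay, root, store, auth, broker, core]
Visit gate → queue [relay, root, store, auth, broker, core]
Visit relay → queue [root, store, auth, broker, core]
Visit root → queue [store, auth, broker, core]
Visit store → queue [auth, broker, core]
Visit auth → queue [broker, core]
Visit broker → queue [core]
Visit core; enqueue proxy → queue [proxy]
Visit proxy → queue []

back front leaf mirror worker hub queue shard edge sink gate relay root store auth broker core proxy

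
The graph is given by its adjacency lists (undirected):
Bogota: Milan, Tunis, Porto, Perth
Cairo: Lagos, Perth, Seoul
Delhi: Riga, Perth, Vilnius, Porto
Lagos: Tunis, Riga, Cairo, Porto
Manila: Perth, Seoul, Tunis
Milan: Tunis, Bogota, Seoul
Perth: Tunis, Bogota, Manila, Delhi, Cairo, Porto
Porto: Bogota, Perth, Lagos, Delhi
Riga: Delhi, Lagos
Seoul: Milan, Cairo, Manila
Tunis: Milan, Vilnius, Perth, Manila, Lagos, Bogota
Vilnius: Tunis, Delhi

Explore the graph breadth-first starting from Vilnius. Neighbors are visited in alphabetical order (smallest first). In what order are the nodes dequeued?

Vilnius, Delhi, Tunis, Perth, Porto, Riga, Bogota, Lagos, Manila, Milan, Cairo, Seoul

Visit Vilnius; enqueue Delhi, Tunis → queue [Delhi, Tunis]
Visit Delhi; enqueue Perth, Porto, Riga → queue [Tunis, Perth, Porto, Riga]
Visit Tunis; enqueue Bogota, Lagos, Manila, Milan → queue [Perth, Porto, Riga, Bogota, Lagos, Manila, Milan]
Visit Perth; enqueue Cairo → queue [Porto, Riga, Bogota, Lagos, Manila, Milan, Cairo]
Visit Porto → queue [Riga, Bogota, Lagos, Manila, Milan, Cairo]
Visit Riga → queue [Bogota, Lagos, Manila, Milan, Cairo]
Visit Bogota → queue [Lagos, Manila, Milan, Cairo]
Visit Lagos → queue [Manila, Milan, Cairo]
Visit Manila; enqueue Seoul → queue [Milan, Cairo, Seoul]
Visit Milan → queue [Cairo, Seoul]
Visit Cairo → queue [Seoul]
Visit Seoul → queue []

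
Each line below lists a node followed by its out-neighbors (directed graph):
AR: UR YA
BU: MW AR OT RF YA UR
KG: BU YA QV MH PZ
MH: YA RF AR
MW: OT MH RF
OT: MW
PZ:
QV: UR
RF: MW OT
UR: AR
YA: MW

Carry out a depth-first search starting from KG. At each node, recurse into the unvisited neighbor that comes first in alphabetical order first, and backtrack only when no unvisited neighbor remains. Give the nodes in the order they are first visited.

Visit KG
KG → BU
BU → AR
AR → UR
AR → YA
YA → MW
MW → MH
MH → RF
RF → OT
KG → PZ
KG → QV

KG BU AR UR YA MW MH RF OT PZ QV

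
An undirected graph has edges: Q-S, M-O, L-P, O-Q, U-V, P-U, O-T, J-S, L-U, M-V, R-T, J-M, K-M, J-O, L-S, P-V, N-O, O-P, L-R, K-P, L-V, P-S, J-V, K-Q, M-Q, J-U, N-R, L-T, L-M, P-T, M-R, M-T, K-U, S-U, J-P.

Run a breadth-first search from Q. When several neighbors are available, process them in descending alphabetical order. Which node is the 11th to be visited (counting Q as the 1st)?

Visit Q; enqueue S, O, M, K → queue [S, O, M, K]
Visit S; enqueue U, P, L, J → queue [O, M, K, U, P, L, J]
Visit O; enqueue T, N → queue [M, K, U, P, L, J, T, N]
Visit M; enqueue V, R → queue [K, U, P, L, J, T, N, V, R]
Visit K → queue [U, P, L, J, T, N, V, R]
Visit U → queue [P, L, J, T, N, V, R]
Visit P → queue [L, J, T, N, V, R]
Visit L → queue [J, T, N, V, R]
Visit J → queue [T, N, V, R]
Visit T → queue [N, V, R]
Visit N → queue [V, R]
Visit V → queue [R]
Visit R → queue []

Visit order: Q, S, O, M, K, U, P, L, J, T, N, V, R

N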